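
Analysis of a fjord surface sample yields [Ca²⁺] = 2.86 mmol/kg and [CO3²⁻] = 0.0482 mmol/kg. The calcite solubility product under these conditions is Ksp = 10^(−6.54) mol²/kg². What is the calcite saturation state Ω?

Ksp = 10^(−6.54) = 2.884×10^-7
Ω = [Ca²⁺][CO3²⁻]/Ksp = (2.86×10^-3)(0.0482×10^-3) / 2.884×10^-7 = 0.478

Ω = 0.478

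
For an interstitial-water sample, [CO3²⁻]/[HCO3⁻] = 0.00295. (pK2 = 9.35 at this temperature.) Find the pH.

From K2 = [H⁺][CO3²⁻]/[HCO3⁻]:  pH = pK2 + log₁₀([CO3²⁻]/[HCO3⁻])
log₁₀(0.00295) = -2.530
pH = 9.35 + (-2.530) = 6.82

pH = 6.82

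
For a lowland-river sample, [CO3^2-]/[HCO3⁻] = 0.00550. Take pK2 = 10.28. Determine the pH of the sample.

From K2 = [H⁺][CO3^2-]/[HCO3⁻]:  pH = pK2 + log₁₀([CO3^2-]/[HCO3⁻])
log₁₀(0.00550) = -2.260
pH = 10.28 + (-2.260) = 8.02

pH = 8.02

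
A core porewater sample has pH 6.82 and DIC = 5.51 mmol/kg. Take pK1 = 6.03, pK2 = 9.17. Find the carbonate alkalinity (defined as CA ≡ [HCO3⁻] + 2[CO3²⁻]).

CA = 4.77 mmol/kg

CA = [HCO3⁻] + 2[CO3²⁻] = (α₁ + 2α₂)·DIC
At pH 6.82: [H⁺]/K1 = 10^-0.79 = 0.16218, K2/[H⁺] = 10^-2.35 = 0.0044668
α₁ = 1/(1 + 0.16218 + 0.0044668) = 1/1.1666 = 0.8572; α₂ = α₁·K2/[H⁺] = 0.003829
α₁ + 2α₂ = 0.8648
CA = 0.8648 × 5.51 = 4.77 mmol/kg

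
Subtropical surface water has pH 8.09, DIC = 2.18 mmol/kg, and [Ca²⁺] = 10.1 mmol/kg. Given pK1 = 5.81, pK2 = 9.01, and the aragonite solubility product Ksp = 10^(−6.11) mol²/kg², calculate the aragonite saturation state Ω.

Ω = 3.03

α₂ = 1 / (1 + [H⁺]/K2 + [H⁺]²/(K1K2)) = 1 / (1 + 10^+0.92 + 10^-1.36)
   = 1 / (1 + 8.3176 + 0.043652) = 1/9.3613 = 0.1068
[CO3²⁻] = α₂ × DIC = 0.1068 × 2.18 = 0.2329 mmol/kg
Ksp = 10^(−6.11) = 7.762×10^-7
Ω = [Ca²⁺][CO3²⁻]/Ksp = (10.1×10^-3)(2.329×10^-4) / 7.762×10^-7 = 3.03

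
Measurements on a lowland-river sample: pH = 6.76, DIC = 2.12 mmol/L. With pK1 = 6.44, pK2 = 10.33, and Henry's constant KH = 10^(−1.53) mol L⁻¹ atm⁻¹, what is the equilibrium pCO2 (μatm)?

α₀ = 1 / (1 + K1/[H⁺] + K1K2/[H⁺]²) = 1 / (1 + 10^+0.32 + 10^-3.25)
   = 1 / (1 + 2.0893 + 0.00056234) = 1/3.0899 = 0.3236
[CO2*] = α₀ × DIC = 0.3236 × 2.12 = 0.6861 mmol/L
pCO2 = [CO2*]/KH = 6.861×10^-4 / 2.951×10^-2 = 2.32×10^4 μatm

pCO2 = 2.32×10^4 μatm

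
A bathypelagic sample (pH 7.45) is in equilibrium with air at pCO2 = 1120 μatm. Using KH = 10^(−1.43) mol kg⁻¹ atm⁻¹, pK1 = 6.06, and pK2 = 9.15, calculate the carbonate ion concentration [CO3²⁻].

[CO2*] = KH · pCO2 = 10^(−1.43) × 1120×10^-6 = 4.161×10^-5 mol/kg
α₀ = 1/(1 + K1/[H⁺] + K1K2/[H⁺]²) = 1/(1 + 10^+1.39 + 10^-0.31) = 0.03841
DIC = [CO2*]/α₀ = 4.161×10^-5 / 0.03841 = 1.083 mmol/kg
[CO3²⁻] = α₂·DIC; α₂ = 0.01881, so [CO3²⁻] = 0.01881 × 1.083 = 0.0204 mmol/kg

[CO3²⁻] = 0.0204 mmol/kg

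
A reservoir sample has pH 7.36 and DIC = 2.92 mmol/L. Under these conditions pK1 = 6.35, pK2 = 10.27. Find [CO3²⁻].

[CO3²⁻] = 3.27 μmol/L

α₂ = 1 / (1 + [H⁺]/K2 + [H⁺]²/(K1K2)) = 1 / (1 + 10^+2.91 + 10^+1.90)
   = 1 / (1 + 812.83 + 79.433) = 1/893.26 = 0.001119
[CO3²⁻] = α₂ × DIC = 0.001119 × 2.92 = 0.00327 mmol/L = 3.27 μmol/L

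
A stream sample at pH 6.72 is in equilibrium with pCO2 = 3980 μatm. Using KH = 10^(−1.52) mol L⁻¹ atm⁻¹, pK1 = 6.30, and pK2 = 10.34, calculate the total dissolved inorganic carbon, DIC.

DIC = 0.436 mmol/L

[CO2*] = KH · pCO2 = 10^(−1.52) × 3980×10^-6 = 1.202×10^-4 mol/L
α₀ = 1/(1 + K1/[H⁺] + K1K2/[H⁺]²) = 1/(1 + 10^+0.42 + 10^-3.20) = 0.2754
DIC = [CO2*]/α₀ = 1.202×10^-4 / 0.2754 = 0.436 mmol/L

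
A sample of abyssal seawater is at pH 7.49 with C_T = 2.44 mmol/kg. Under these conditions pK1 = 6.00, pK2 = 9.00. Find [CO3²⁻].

α₂ = 1 / (1 + [H⁺]/K2 + [H⁺]²/(K1K2)) = 1 / (1 + 10^+1.51 + 10^+0.02)
   = 1 / (1 + 32.359 + 1.0471) = 1/34.406 = 0.02906
[CO3²⁻] = α₂ × DIC = 0.02906 × 2.44 = 0.0709 mmol/kg

[CO3²⁻] = 0.0709 mmol/kg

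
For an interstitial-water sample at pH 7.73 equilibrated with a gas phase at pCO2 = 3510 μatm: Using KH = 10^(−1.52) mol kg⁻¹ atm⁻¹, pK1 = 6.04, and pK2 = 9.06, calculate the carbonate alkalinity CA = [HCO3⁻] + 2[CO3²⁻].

CA = 5.68 mmol/kg

[CO2*] = KH · pCO2 = 10^(−1.52) × 3510×10^-6 = 1.060×10^-4 mol/kg
α₀ = 1/(1 + K1/[H⁺] + K1K2/[H⁺]²) = 1/(1 + 10^+1.69 + 10^+0.36) = 0.01913
DIC = [CO2*]/α₀ = 1.060×10^-4 / 0.01913 = 5.541 mmol/kg
CA = (α₁ + 2α₂)·DIC = (0.9370 + 2×0.04383) × 5.541 = 5.68 mmol/kg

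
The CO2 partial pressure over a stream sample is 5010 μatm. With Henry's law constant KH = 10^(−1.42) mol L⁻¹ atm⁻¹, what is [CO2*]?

[CO2*] = 190 μmol/L

KH = 10^(−1.42) = 3.802×10^-2 mol L⁻¹ atm⁻¹
[CO2*] = KH · pCO2 = 3.802×10^-2 × 5010×10^-6 atm = 1.90×10^-4 mol/L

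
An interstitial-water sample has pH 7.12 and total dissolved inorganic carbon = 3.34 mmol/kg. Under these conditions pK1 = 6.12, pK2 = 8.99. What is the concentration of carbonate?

[CO3²⁻] = 0.0405 mmol/kg

α₂ = 1 / (1 + [H⁺]/K2 + [H⁺]²/(K1K2)) = 1 / (1 + 10^+1.87 + 10^+0.87)
   = 1 / (1 + 74.131 + 7.4131) = 1/82.544 = 0.01211
[CO3²⁻] = α₂ × DIC = 0.01211 × 3.34 = 0.0405 mmol/kg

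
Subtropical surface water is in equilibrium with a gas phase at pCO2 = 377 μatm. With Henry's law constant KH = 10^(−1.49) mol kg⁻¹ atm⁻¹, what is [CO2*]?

KH = 10^(−1.49) = 3.236×10^-2 mol kg⁻¹ atm⁻¹
[CO2*] = KH · pCO2 = 3.236×10^-2 × 377×10^-6 atm = 1.22×10^-5 mol/kg

[CO2*] = 12.2 μmol/kg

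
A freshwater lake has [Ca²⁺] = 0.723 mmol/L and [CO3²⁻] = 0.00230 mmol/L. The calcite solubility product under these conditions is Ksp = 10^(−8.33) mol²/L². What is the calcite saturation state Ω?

Ω = 0.356

Ksp = 10^(−8.33) = 4.677×10^-9
Ω = [Ca²⁺][CO3²⁻]/Ksp = (0.723×10^-3)(0.00230×10^-3) / 4.677×10^-9 = 0.356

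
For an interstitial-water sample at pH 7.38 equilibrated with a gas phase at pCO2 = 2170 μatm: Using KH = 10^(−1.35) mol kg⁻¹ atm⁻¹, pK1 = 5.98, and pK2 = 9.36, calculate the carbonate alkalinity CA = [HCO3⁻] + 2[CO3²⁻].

[CO2*] = KH · pCO2 = 10^(−1.35) × 2170×10^-6 = 9.693×10^-5 mol/kg
α₀ = 1/(1 + K1/[H⁺] + K1K2/[H⁺]²) = 1/(1 + 10^+1.40 + 10^-0.58) = 0.03790
DIC = [CO2*]/α₀ = 9.693×10^-5 / 0.03790 = 2.557 mmol/kg
CA = (α₁ + 2α₂)·DIC = (0.9521 + 2×0.009970) × 2.557 = 2.49 mmol/kg

CA = 2.49 mmol/kg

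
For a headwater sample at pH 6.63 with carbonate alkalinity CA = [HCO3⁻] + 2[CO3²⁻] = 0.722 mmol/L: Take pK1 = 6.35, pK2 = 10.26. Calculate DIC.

DIC = 1.10 mmol/L

CA = [HCO3⁻] + 2[CO3²⁻] = (α₁ + 2α₂)·DIC
At pH 6.63: [H⁺]/K1 = 10^-0.28 = 0.52481, K2/[H⁺] = 10^-3.63 = 0.00023442
α₁ = 1/(1 + 0.52481 + 0.00023442) = 1/1.5250 = 0.6557; α₂ = α₁·K2/[H⁺] = 0.0001537
α₁ + 2α₂ = 0.6560
DIC = CA / (α₁ + 2α₂) = 0.722 / 0.6560 = 1.10 mmol/L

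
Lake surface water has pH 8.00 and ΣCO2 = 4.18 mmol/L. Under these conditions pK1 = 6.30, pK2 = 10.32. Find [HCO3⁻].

α₁ = 1 / (1 + [H⁺]/K1 + K2/[H⁺]) = 1 / (1 + 10^-1.70 + 10^-2.32)
   = 1 / (1 + 0.019953 + 0.0047863) = 1/1.0247 = 0.9759
[HCO3⁻] = α₁ × DIC = 0.9759 × 4.18 = 4.08 mmol/L

[HCO3⁻] = 4.08 mmol/L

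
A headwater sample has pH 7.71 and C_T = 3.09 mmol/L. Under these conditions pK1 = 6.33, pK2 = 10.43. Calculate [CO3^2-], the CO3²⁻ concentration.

α₂ = 1 / (1 + [H⁺]/K2 + [H⁺]²/(K1K2)) = 1 / (1 + 10^+2.72 + 10^+1.34)
   = 1 / (1 + 524.81 + 21.878) = 1/547.69 = 0.001826
[CO3²⁻] = α₂ × DIC = 0.001826 × 3.09 = 0.00564 mmol/L = 5.64 μmol/L

[CO3²⁻] = 5.64 μmol/L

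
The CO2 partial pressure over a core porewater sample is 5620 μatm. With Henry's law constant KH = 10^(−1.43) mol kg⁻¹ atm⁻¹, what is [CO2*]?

[CO2*] = 209 μmol/kg

KH = 10^(−1.43) = 3.715×10^-2 mol kg⁻¹ atm⁻¹
[CO2*] = KH · pCO2 = 3.715×10^-2 × 5620×10^-6 atm = 2.09×10^-4 mol/kg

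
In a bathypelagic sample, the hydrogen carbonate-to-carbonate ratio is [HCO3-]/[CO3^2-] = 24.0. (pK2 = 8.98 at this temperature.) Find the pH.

From K2 = [H⁺][CO3^2-]/[HCO3-]:  pH = pK2 − log₁₀([HCO3-]/[CO3^2-])
log₁₀(24.0) = +1.380
pH = 8.98 − (+1.380) = 7.60

pH = 7.60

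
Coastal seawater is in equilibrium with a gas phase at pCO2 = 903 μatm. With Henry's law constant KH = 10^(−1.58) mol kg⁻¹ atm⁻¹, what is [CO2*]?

[CO2*] = 23.8 μmol/kg

KH = 10^(−1.58) = 2.630×10^-2 mol kg⁻¹ atm⁻¹
[CO2*] = KH · pCO2 = 2.630×10^-2 × 903×10^-6 atm = 2.38×10^-5 mol/kg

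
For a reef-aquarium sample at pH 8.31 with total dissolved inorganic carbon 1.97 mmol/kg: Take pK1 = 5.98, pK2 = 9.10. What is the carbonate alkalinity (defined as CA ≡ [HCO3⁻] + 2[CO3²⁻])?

CA = [HCO3⁻] + 2[CO3²⁻] = (α₁ + 2α₂)·DIC
At pH 8.31: [H⁺]/K1 = 10^-2.33 = 0.0046774, K2/[H⁺] = 10^-0.79 = 0.16218
α₁ = 1/(1 + 0.0046774 + 0.16218) = 1/1.1669 = 0.8570; α₂ = α₁·K2/[H⁺] = 0.1390
α₁ + 2α₂ = 1.1350
CA = 1.1350 × 1.97 = 2.24 mmol/kg

CA = 2.24 mmol/kg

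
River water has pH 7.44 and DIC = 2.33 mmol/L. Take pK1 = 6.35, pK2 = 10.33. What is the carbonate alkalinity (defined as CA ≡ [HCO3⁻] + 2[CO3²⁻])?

CA = 2.16 mmol/L

CA = [HCO3⁻] + 2[CO3²⁻] = (α₁ + 2α₂)·DIC
At pH 7.44: [H⁺]/K1 = 10^-1.09 = 0.081283, K2/[H⁺] = 10^-2.89 = 0.0012882
α₁ = 1/(1 + 0.081283 + 0.0012882) = 1/1.0826 = 0.9237; α₂ = α₁·K2/[H⁺] = 0.001190
α₁ + 2α₂ = 0.9261
CA = 0.9261 × 2.33 = 2.16 mmol/L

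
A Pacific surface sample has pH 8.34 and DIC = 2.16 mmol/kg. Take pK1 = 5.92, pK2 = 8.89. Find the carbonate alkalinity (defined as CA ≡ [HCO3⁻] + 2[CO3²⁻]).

CA = 2.63 mmol/kg

CA = [HCO3⁻] + 2[CO3²⁻] = (α₁ + 2α₂)·DIC
At pH 8.34: [H⁺]/K1 = 10^-2.42 = 0.0038019, K2/[H⁺] = 10^-0.55 = 0.28184
α₁ = 1/(1 + 0.0038019 + 0.28184) = 1/1.2856 = 0.7778; α₂ = α₁·K2/[H⁺] = 0.2192
α₁ + 2α₂ = 1.2163
CA = 1.2163 × 2.16 = 2.63 mmol/kg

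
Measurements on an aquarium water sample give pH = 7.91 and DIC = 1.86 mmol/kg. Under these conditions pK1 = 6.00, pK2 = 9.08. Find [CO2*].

α₀ = 1 / (1 + K1/[H⁺] + K1K2/[H⁺]²) = 1 / (1 + 10^+1.91 + 10^+0.74)
   = 1 / (1 + 81.283 + 5.4954) = 1/87.778 = 0.01139
[CO2*] = α₀ × DIC = 0.01139 × 1.86 = 0.0212 mmol/kg

[CO2*] = 0.0212 mmol/kg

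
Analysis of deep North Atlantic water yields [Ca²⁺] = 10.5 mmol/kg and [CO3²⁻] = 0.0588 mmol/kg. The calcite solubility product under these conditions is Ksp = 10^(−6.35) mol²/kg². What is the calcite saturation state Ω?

Ω = 1.38

Ksp = 10^(−6.35) = 4.467×10^-7
Ω = [Ca²⁺][CO3²⁻]/Ksp = (10.5×10^-3)(0.0588×10^-3) / 4.467×10^-7 = 1.38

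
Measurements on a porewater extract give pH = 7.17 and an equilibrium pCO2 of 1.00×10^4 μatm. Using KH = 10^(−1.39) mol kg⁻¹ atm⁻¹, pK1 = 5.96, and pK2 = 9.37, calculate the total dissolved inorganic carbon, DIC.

[CO2*] = KH · pCO2 = 10^(−1.39) × 1.00×10^4×10^-6 = 4.074×10^-4 mol/kg
α₀ = 1/(1 + K1/[H⁺] + K1K2/[H⁺]²) = 1/(1 + 10^+1.21 + 10^-0.99) = 0.05774
DIC = [CO2*]/α₀ = 4.074×10^-4 / 0.05774 = 7.06 mmol/kg

DIC = 7.06 mmol/kg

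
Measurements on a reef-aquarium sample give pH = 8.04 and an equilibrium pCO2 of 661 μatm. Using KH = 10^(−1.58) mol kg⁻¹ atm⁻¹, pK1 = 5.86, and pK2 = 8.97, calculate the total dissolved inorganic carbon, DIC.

[CO2*] = KH · pCO2 = 10^(−1.58) × 661×10^-6 = 1.739×10^-5 mol/kg
α₀ = 1/(1 + K1/[H⁺] + K1K2/[H⁺]²) = 1/(1 + 10^+2.18 + 10^+1.25) = 0.005878
DIC = [CO2*]/α₀ = 1.739×10^-5 / 0.005878 = 2.96 mmol/kg

DIC = 2.96 mmol/kg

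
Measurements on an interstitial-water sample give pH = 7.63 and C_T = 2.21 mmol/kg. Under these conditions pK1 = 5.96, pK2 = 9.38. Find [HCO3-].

[HCO3⁻] = 2.13 mmol/kg

α₁ = 1 / (1 + [H⁺]/K1 + K2/[H⁺]) = 1 / (1 + 10^-1.67 + 10^-1.75)
   = 1 / (1 + 0.021380 + 0.017783) = 1/1.0392 = 0.9623
[HCO3⁻] = α₁ × DIC = 0.9623 × 2.21 = 2.13 mmol/kg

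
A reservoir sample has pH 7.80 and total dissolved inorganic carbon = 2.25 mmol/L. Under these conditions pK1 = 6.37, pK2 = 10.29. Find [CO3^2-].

α₂ = 1 / (1 + [H⁺]/K2 + [H⁺]²/(K1K2)) = 1 / (1 + 10^+2.49 + 10^+1.06)
   = 1 / (1 + 309.03 + 11.482) = 1/321.51 = 0.003110
[CO3²⁻] = α₂ × DIC = 0.003110 × 2.25 = 0.00700 mmol/L = 7.00 μmol/L

[CO3²⁻] = 7.00 μmol/L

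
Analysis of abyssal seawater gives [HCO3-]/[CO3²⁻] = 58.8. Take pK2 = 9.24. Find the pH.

pH = 7.47

From K2 = [H⁺][CO3²⁻]/[HCO3-]:  pH = pK2 − log₁₀([HCO3-]/[CO3²⁻])
log₁₀(58.8) = +1.769
pH = 9.24 − (+1.769) = 7.47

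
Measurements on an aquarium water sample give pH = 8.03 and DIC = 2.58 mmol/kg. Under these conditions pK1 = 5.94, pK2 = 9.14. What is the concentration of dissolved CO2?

α₀ = 1 / (1 + K1/[H⁺] + K1K2/[H⁺]²) = 1 / (1 + 10^+2.09 + 10^+0.98)
   = 1 / (1 + 123.03 + 9.5499) = 1/133.58 = 0.007486
[CO2*] = α₀ × DIC = 0.007486 × 2.58 = 0.0193 mmol/kg = 19.3 μmol/kg

[CO2*] = 19.3 μmol/kg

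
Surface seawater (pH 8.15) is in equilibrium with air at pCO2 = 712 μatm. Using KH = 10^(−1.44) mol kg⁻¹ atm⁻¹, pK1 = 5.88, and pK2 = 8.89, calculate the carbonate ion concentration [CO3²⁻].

[CO2*] = KH · pCO2 = 10^(−1.44) × 712×10^-6 = 2.585×10^-5 mol/kg
α₀ = 1/(1 + K1/[H⁺] + K1K2/[H⁺]²) = 1/(1 + 10^+2.27 + 10^+1.53) = 0.004523
DIC = [CO2*]/α₀ = 2.585×10^-5 / 0.004523 = 5.716 mmol/kg
[CO3²⁻] = α₂·DIC; α₂ = 0.1533, so [CO3²⁻] = 0.1533 × 5.716 = 0.876 mmol/kg

[CO3²⁻] = 0.876 mmol/kg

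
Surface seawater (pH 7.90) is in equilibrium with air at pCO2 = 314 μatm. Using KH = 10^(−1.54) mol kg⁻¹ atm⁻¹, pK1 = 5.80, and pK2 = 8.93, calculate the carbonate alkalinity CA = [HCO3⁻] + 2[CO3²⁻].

CA = 1.35 mmol/kg

[CO2*] = KH · pCO2 = 10^(−1.54) × 314×10^-6 = 9.056×10^-6 mol/kg
α₀ = 1/(1 + K1/[H⁺] + K1K2/[H⁺]²) = 1/(1 + 10^+2.10 + 10^+1.07) = 0.007213
DIC = [CO2*]/α₀ = 9.056×10^-6 / 0.007213 = 1.256 mmol/kg
CA = (α₁ + 2α₂)·DIC = (0.9080 + 2×0.08474) × 1.256 = 1.35 mmol/kg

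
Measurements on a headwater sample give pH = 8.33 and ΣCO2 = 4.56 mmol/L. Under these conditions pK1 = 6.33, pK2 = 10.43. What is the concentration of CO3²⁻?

α₂ = 1 / (1 + [H⁺]/K2 + [H⁺]²/(K1K2)) = 1 / (1 + 10^+2.10 + 10^+0.10)
   = 1 / (1 + 125.89 + 1.2589) = 1/128.15 = 0.007803
[CO3²⁻] = α₂ × DIC = 0.007803 × 4.56 = 0.0356 mmol/L

[CO3²⁻] = 0.0356 mmol/L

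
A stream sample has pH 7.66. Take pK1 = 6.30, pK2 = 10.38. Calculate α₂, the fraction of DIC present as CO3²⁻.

α₂ = 1 / (1 + [H⁺]/K2 + [H⁺]²/(K1K2)) = 1 / (1 + 10^+2.72 + 10^+1.36)
   = 1 / (1 + 524.81 + 22.909) = 1/548.72 = 0.001822

α₂ = 0.00182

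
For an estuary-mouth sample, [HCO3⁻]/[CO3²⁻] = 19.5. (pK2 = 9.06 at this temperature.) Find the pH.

pH = 7.77

From K2 = [H⁺][CO3²⁻]/[HCO3⁻]:  pH = pK2 − log₁₀([HCO3⁻]/[CO3²⁻])
log₁₀(19.5) = +1.290
pH = 9.06 − (+1.290) = 7.77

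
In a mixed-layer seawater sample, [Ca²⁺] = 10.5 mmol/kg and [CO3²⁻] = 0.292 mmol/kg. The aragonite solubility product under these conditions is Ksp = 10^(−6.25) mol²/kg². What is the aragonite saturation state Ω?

Ksp = 10^(−6.25) = 5.623×10^-7
Ω = [Ca²⁺][CO3²⁻]/Ksp = (10.5×10^-3)(0.292×10^-3) / 5.623×10^-7 = 5.45

Ω = 5.45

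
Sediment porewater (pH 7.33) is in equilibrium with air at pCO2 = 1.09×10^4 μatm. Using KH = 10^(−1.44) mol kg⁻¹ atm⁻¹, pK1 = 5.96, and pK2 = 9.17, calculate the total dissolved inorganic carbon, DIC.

[CO2*] = KH · pCO2 = 10^(−1.44) × 1.09×10^4×10^-6 = 3.958×10^-4 mol/kg
α₀ = 1/(1 + K1/[H⁺] + K1K2/[H⁺]²) = 1/(1 + 10^+1.37 + 10^-0.47) = 0.04035
DIC = [CO2*]/α₀ = 3.958×10^-4 / 0.04035 = 9.81 mmol/kg

DIC = 9.81 mmol/kg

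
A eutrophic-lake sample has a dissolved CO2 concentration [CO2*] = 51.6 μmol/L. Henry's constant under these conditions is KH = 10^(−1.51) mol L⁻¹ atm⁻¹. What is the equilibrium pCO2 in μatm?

KH = 10^(−1.51) = 3.090×10^-2 mol L⁻¹ atm⁻¹
pCO2 = [CO2*]/KH = 51.6×10^-6 / 3.090×10^-2 = 1.67×10^-3 atm = 1670 μatm

pCO2 = 1670 μatm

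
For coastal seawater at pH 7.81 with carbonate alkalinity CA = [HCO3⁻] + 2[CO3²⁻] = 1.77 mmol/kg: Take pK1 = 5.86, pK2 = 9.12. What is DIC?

DIC = 1.71 mmol/kg

CA = [HCO3⁻] + 2[CO3²⁻] = (α₁ + 2α₂)·DIC
At pH 7.81: [H⁺]/K1 = 10^-1.95 = 0.011220, K2/[H⁺] = 10^-1.31 = 0.048978
α₁ = 1/(1 + 0.011220 + 0.048978) = 1/1.0602 = 0.9432; α₂ = α₁·K2/[H⁺] = 0.04620
α₁ + 2α₂ = 1.0356
DIC = CA / (α₁ + 2α₂) = 1.77 / 1.0356 = 1.71 mmol/kg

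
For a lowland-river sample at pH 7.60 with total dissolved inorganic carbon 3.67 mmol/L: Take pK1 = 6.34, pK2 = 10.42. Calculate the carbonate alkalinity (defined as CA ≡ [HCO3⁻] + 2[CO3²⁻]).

CA = [HCO3⁻] + 2[CO3²⁻] = (α₁ + 2α₂)·DIC
At pH 7.60: [H⁺]/K1 = 10^-1.26 = 0.054954, K2/[H⁺] = 10^-2.82 = 0.0015136
α₁ = 1/(1 + 0.054954 + 0.0015136) = 1/1.0565 = 0.9466; α₂ = α₁·K2/[H⁺] = 0.001433
α₁ + 2α₂ = 0.9494
CA = 0.9494 × 3.67 = 3.48 mmol/L

CA = 3.48 mmol/L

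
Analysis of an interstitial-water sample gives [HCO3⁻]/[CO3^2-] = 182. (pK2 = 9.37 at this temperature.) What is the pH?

pH = 7.11

From K2 = [H⁺][CO3^2-]/[HCO3⁻]:  pH = pK2 − log₁₀([HCO3⁻]/[CO3^2-])
log₁₀(182) = +2.260
pH = 9.37 − (+2.260) = 7.11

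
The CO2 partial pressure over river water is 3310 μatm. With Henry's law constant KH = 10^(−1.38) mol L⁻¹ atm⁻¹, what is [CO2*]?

[CO2*] = 138 μmol/L

KH = 10^(−1.38) = 4.169×10^-2 mol L⁻¹ atm⁻¹
[CO2*] = KH · pCO2 = 4.169×10^-2 × 3310×10^-6 atm = 1.38×10^-4 mol/L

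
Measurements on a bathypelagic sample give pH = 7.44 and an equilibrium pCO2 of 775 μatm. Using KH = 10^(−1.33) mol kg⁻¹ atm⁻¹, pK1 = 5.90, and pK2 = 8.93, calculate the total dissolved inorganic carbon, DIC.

[CO2*] = KH · pCO2 = 10^(−1.33) × 775×10^-6 = 3.625×10^-5 mol/kg
α₀ = 1/(1 + K1/[H⁺] + K1K2/[H⁺]²) = 1/(1 + 10^+1.54 + 10^+0.05) = 0.02718
DIC = [CO2*]/α₀ = 3.625×10^-5 / 0.02718 = 1.33 mmol/kg

DIC = 1.33 mmol/kg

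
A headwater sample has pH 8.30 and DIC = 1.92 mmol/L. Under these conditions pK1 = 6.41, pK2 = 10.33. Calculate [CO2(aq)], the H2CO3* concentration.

α₀ = 1 / (1 + K1/[H⁺] + K1K2/[H⁺]²) = 1 / (1 + 10^+1.89 + 10^-0.14)
   = 1 / (1 + 77.625 + 0.72444) = 1/79.349 = 0.01260
[CO2*] = α₀ × DIC = 0.01260 × 1.92 = 0.0242 mmol/L

[CO2*] = 0.0242 mmol/L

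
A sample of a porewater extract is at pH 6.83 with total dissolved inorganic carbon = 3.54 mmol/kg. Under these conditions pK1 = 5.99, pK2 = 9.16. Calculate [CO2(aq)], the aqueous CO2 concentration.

α₀ = 1 / (1 + K1/[H⁺] + K1K2/[H⁺]²) = 1 / (1 + 10^+0.84 + 10^-1.49)
   = 1 / (1 + 6.9183 + 0.032359) = 1/7.9507 = 0.1258
[CO2*] = α₀ × DIC = 0.1258 × 3.54 = 0.445 mmol/kg

[CO2*] = 0.445 mmol/kg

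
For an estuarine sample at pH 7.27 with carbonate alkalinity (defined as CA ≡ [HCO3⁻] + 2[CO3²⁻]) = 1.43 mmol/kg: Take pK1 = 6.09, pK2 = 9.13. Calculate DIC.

CA = [HCO3⁻] + 2[CO3²⁻] = (α₁ + 2α₂)·DIC
At pH 7.27: [H⁺]/K1 = 10^-1.18 = 0.066069, K2/[H⁺] = 10^-1.86 = 0.013804
α₁ = 1/(1 + 0.066069 + 0.013804) = 1/1.0799 = 0.9260; α₂ = α₁·K2/[H⁺] = 0.01278
α₁ + 2α₂ = 0.9516
DIC = CA / (α₁ + 2α₂) = 1.43 / 0.9516 = 1.50 mmol/kg

DIC = 1.50 mmol/kg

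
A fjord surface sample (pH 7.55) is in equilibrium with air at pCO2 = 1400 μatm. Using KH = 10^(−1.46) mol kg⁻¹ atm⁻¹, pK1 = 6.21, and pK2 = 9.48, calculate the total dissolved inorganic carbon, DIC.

[CO2*] = KH · pCO2 = 10^(−1.46) × 1400×10^-6 = 4.854×10^-5 mol/kg
α₀ = 1/(1 + K1/[H⁺] + K1K2/[H⁺]²) = 1/(1 + 10^+1.34 + 10^-0.59) = 0.04323
DIC = [CO2*]/α₀ = 4.854×10^-5 / 0.04323 = 1.12 mmol/kg

DIC = 1.12 mmol/kg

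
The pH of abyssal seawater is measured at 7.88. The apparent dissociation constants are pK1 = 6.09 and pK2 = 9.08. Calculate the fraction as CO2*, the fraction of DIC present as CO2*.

α₀ = 0.0150

α₀ = 1 / (1 + K1/[H⁺] + K1K2/[H⁺]²) = 1 / (1 + 10^+1.79 + 10^+0.59)
   = 1 / (1 + 61.660 + 3.8905) = 1/66.550 = 0.01503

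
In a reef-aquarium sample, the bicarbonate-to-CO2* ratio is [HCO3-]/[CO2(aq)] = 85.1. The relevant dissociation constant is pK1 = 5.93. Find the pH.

pH = 7.86

From K1 = [H⁺][HCO3-]/[CO2(aq)]:  pH = pK1 + log₁₀([HCO3-]/[CO2(aq)])
log₁₀(85.1) = +1.930
pH = 5.93 + (+1.930) = 7.86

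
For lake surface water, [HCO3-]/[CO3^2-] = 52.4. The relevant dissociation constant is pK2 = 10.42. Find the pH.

From K2 = [H⁺][CO3^2-]/[HCO3-]:  pH = pK2 − log₁₀([HCO3-]/[CO3^2-])
log₁₀(52.4) = +1.719
pH = 10.42 − (+1.719) = 8.70

pH = 8.70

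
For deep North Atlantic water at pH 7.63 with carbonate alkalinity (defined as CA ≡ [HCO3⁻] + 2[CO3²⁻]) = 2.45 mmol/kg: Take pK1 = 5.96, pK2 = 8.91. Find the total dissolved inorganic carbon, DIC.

CA = [HCO3⁻] + 2[CO3²⁻] = (α₁ + 2α₂)·DIC
At pH 7.63: [H⁺]/K1 = 10^-1.67 = 0.021380, K2/[H⁺] = 10^-1.28 = 0.052481
α₁ = 1/(1 + 0.021380 + 0.052481) = 1/1.0739 = 0.9312; α₂ = α₁·K2/[H⁺] = 0.04887
α₁ + 2α₂ = 1.0290
DIC = CA / (α₁ + 2α₂) = 2.45 / 1.0290 = 2.38 mmol/kg

DIC = 2.38 mmol/kg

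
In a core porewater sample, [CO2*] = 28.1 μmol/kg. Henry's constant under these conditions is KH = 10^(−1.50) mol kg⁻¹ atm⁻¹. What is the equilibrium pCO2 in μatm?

KH = 10^(−1.50) = 3.162×10^-2 mol kg⁻¹ atm⁻¹
pCO2 = [CO2*]/KH = 28.1×10^-6 / 3.162×10^-2 = 8.89×10^-4 atm = 889 μatm

pCO2 = 889 μatm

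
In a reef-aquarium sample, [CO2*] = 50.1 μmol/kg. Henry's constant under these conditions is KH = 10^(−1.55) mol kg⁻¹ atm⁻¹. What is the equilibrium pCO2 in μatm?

KH = 10^(−1.55) = 2.818×10^-2 mol kg⁻¹ atm⁻¹
pCO2 = [CO2*]/KH = 50.1×10^-6 / 2.818×10^-2 = 1.78×10^-3 atm = 1780 μatm

pCO2 = 1780 μatm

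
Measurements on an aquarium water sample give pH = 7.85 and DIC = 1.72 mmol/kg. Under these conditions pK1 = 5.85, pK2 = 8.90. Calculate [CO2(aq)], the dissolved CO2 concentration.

α₀ = 1 / (1 + K1/[H⁺] + K1K2/[H⁺]²) = 1 / (1 + 10^+2.00 + 10^+0.95)
   = 1 / (1 + 100.00 + 8.9125) = 1/109.91 = 0.009098
[CO2*] = α₀ × DIC = 0.009098 × 1.72 = 0.0156 mmol/kg = 15.6 μmol/kg

[CO2*] = 15.6 μmol/kg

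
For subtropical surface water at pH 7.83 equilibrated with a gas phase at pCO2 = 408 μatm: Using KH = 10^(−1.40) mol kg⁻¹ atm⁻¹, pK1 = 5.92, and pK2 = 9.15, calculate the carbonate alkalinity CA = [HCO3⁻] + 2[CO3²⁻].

CA = 1.45 mmol/kg

[CO2*] = KH · pCO2 = 10^(−1.40) × 408×10^-6 = 1.624×10^-5 mol/kg
α₀ = 1/(1 + K1/[H⁺] + K1K2/[H⁺]²) = 1/(1 + 10^+1.91 + 10^+0.59) = 0.01160
DIC = [CO2*]/α₀ = 1.624×10^-5 / 0.01160 = 1.400 mmol/kg
CA = (α₁ + 2α₂)·DIC = (0.9432 + 2×0.04515) × 1.400 = 1.45 mmol/kg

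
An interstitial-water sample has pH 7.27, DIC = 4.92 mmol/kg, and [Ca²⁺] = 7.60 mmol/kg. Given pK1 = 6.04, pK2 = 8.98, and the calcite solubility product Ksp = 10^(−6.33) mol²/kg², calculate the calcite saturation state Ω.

Ω = 1.45

α₂ = 1 / (1 + [H⁺]/K2 + [H⁺]²/(K1K2)) = 1 / (1 + 10^+1.71 + 10^+0.48)
   = 1 / (1 + 51.286 + 3.0200) = 1/55.306 = 0.01808
[CO3²⁻] = α₂ × DIC = 0.01808 × 4.92 = 0.08896 mmol/kg
Ksp = 10^(−6.33) = 4.677×10^-7
Ω = [Ca²⁺][CO3²⁻]/Ksp = (7.60×10^-3)(8.896×10^-5) / 4.677×10^-7 = 1.45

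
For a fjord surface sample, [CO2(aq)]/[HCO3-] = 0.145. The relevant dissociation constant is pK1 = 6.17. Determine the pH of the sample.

From K1 = [H⁺][HCO3-]/[CO2(aq)]:  pH = pK1 − log₁₀([CO2(aq)]/[HCO3-])
log₁₀(0.145) = -0.839
pH = 6.17 − (-0.839) = 7.01

pH = 7.01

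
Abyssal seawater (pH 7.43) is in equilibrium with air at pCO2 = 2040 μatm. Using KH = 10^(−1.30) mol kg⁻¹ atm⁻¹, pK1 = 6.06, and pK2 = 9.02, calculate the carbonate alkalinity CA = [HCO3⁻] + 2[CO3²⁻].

CA = 2.52 mmol/kg

[CO2*] = KH · pCO2 = 10^(−1.30) × 2040×10^-6 = 1.022×10^-4 mol/kg
α₀ = 1/(1 + K1/[H⁺] + K1K2/[H⁺]²) = 1/(1 + 10^+1.37 + 10^-0.22) = 0.03993
DIC = [CO2*]/α₀ = 1.022×10^-4 / 0.03993 = 2.561 mmol/kg
CA = (α₁ + 2α₂)·DIC = (0.9360 + 2×0.02406) × 2.561 = 2.52 mmol/kg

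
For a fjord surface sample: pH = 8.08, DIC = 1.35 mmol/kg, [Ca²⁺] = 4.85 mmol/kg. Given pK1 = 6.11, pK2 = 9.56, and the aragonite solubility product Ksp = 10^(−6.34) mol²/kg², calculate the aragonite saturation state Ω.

α₂ = 1 / (1 + [H⁺]/K2 + [H⁺]²/(K1K2)) = 1 / (1 + 10^+1.48 + 10^-0.49)
   = 1 / (1 + 30.200 + 0.32359) = 1/31.523 = 0.03172
[CO3²⁻] = α₂ × DIC = 0.03172 × 1.35 = 0.04283 mmol/kg
Ksp = 10^(−6.34) = 4.571×10^-7
Ω = [Ca²⁺][CO3²⁻]/Ksp = (4.85×10^-3)(4.283×10^-5) / 4.571×10^-7 = 0.454

Ω = 0.454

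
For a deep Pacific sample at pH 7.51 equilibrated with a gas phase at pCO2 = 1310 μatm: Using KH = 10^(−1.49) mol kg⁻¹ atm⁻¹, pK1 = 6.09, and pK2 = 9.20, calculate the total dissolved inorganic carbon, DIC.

DIC = 1.18 mmol/kg

[CO2*] = KH · pCO2 = 10^(−1.49) × 1310×10^-6 = 4.239×10^-5 mol/kg
α₀ = 1/(1 + K1/[H⁺] + K1K2/[H⁺]²) = 1/(1 + 10^+1.42 + 10^-0.27) = 0.03592
DIC = [CO2*]/α₀ = 4.239×10^-5 / 0.03592 = 1.18 mmol/kg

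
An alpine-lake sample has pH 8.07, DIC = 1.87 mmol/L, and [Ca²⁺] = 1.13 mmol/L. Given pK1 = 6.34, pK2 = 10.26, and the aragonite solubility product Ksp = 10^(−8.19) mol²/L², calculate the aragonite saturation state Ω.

α₂ = 1 / (1 + [H⁺]/K2 + [H⁺]²/(K1K2)) = 1 / (1 + 10^+2.19 + 10^+0.46)
   = 1 / (1 + 154.88 + 2.8840) = 1/158.77 = 0.006299
[CO3²⁻] = α₂ × DIC = 0.006299 × 1.87 = 0.01178 mmol/L = 11.78 μmol/L
Ksp = 10^(−8.19) = 6.457×10^-9
Ω = [Ca²⁺][CO3²⁻]/Ksp = (1.13×10^-3)(1.178×10^-5) / 6.457×10^-9 = 2.06

Ω = 2.06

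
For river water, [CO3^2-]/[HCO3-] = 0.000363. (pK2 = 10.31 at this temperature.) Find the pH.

From K2 = [H⁺][CO3^2-]/[HCO3-]:  pH = pK2 + log₁₀([CO3^2-]/[HCO3-])
log₁₀(0.000363) = -3.440
pH = 10.31 + (-3.440) = 6.87

pH = 6.87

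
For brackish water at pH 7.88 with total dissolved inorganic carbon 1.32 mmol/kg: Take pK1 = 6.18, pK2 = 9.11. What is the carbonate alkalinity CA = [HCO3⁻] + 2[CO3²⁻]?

CA = [HCO3⁻] + 2[CO3²⁻] = (α₁ + 2α₂)·DIC
At pH 7.88: [H⁺]/K1 = 10^-1.70 = 0.019953, K2/[H⁺] = 10^-1.23 = 0.058884
α₁ = 1/(1 + 0.019953 + 0.058884) = 1/1.0788 = 0.9269; α₂ = α₁·K2/[H⁺] = 0.05458
α₁ + 2α₂ = 1.0361
CA = 1.0361 × 1.32 = 1.37 mmol/kg

CA = 1.37 mmol/kg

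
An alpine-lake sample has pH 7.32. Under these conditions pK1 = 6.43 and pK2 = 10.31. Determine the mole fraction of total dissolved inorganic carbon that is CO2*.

α₀ = 1 / (1 + K1/[H⁺] + K1K2/[H⁺]²) = 1 / (1 + 10^+0.89 + 10^-2.10)
   = 1 / (1 + 7.7625 + 0.0079433) = 1/8.7704 = 0.1140

α₀ = 0.114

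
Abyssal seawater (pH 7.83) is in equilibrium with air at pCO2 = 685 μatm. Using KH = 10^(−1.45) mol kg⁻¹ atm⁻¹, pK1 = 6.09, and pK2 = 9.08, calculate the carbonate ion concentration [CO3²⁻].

[CO3²⁻] = 0.0751 mmol/kg

[CO2*] = KH · pCO2 = 10^(−1.45) × 685×10^-6 = 2.430×10^-5 mol/kg
α₀ = 1/(1 + K1/[H⁺] + K1K2/[H⁺]²) = 1/(1 + 10^+1.74 + 10^+0.49) = 0.01694
DIC = [CO2*]/α₀ = 2.430×10^-5 / 0.01694 = 1.435 mmol/kg
[CO3²⁻] = α₂·DIC; α₂ = 0.05234, so [CO3²⁻] = 0.05234 × 1.435 = 0.0751 mmol/kg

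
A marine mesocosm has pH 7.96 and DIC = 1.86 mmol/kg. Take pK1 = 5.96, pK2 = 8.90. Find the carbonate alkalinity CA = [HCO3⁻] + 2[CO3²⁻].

CA = 2.03 mmol/kg

CA = [HCO3⁻] + 2[CO3²⁻] = (α₁ + 2α₂)·DIC
At pH 7.96: [H⁺]/K1 = 10^-2.00 = 0.010000, K2/[H⁺] = 10^-0.94 = 0.11482
α₁ = 1/(1 + 0.010000 + 0.11482) = 1/1.1248 = 0.8890; α₂ = α₁·K2/[H⁺] = 0.1021
α₁ + 2α₂ = 1.0932
CA = 1.0932 × 1.86 = 2.03 mmol/kg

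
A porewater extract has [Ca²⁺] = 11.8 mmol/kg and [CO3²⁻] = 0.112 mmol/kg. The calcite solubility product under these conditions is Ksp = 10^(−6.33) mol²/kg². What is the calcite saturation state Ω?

Ω = 2.83

Ksp = 10^(−6.33) = 4.677×10^-7
Ω = [Ca²⁺][CO3²⁻]/Ksp = (11.8×10^-3)(0.112×10^-3) / 4.677×10^-7 = 2.83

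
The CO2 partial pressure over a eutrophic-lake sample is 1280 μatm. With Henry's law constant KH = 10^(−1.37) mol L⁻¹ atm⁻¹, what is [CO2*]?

KH = 10^(−1.37) = 4.266×10^-2 mol L⁻¹ atm⁻¹
[CO2*] = KH · pCO2 = 4.266×10^-2 × 1280×10^-6 atm = 5.46×10^-5 mol/L

[CO2*] = 54.6 μmol/L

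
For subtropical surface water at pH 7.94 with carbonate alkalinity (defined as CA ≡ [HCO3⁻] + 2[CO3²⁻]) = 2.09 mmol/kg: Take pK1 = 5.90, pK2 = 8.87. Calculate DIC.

CA = [HCO3⁻] + 2[CO3²⁻] = (α₁ + 2α₂)·DIC
At pH 7.94: [H⁺]/K1 = 10^-2.04 = 0.0091201, K2/[H⁺] = 10^-0.93 = 0.11749
α₁ = 1/(1 + 0.0091201 + 0.11749) = 1/1.1266 = 0.8876; α₂ = α₁·K2/[H⁺] = 0.1043
α₁ + 2α₂ = 1.0962
DIC = CA / (α₁ + 2α₂) = 2.09 / 1.0962 = 1.91 mmol/kg

DIC = 1.91 mmol/kg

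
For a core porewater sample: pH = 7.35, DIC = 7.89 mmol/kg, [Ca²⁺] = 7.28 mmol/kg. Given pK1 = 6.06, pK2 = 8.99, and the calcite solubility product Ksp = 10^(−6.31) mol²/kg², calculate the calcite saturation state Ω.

Ω = 2.50

α₂ = 1 / (1 + [H⁺]/K2 + [H⁺]²/(K1K2)) = 1 / (1 + 10^+1.64 + 10^+0.35)
   = 1 / (1 + 43.652 + 2.2387) = 1/46.890 = 0.02133
[CO3²⁻] = α₂ × DIC = 0.02133 × 7.89 = 0.1683 mmol/kg
Ksp = 10^(−6.31) = 4.898×10^-7
Ω = [Ca²⁺][CO3²⁻]/Ksp = (7.28×10^-3)(1.683×10^-4) / 4.898×10^-7 = 2.50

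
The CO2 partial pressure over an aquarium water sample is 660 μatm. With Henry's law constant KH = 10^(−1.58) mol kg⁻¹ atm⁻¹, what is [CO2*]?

[CO2*] = 17.4 μmol/kg

KH = 10^(−1.58) = 2.630×10^-2 mol kg⁻¹ atm⁻¹
[CO2*] = KH · pCO2 = 2.630×10^-2 × 660×10^-6 atm = 1.74×10^-5 mol/kg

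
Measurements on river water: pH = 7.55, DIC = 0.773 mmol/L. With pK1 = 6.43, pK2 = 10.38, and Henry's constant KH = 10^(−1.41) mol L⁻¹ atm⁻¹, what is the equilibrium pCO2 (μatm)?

α₀ = 1 / (1 + K1/[H⁺] + K1K2/[H⁺]²) = 1 / (1 + 10^+1.12 + 10^-1.71)
   = 1 / (1 + 13.183 + 0.019498) = 1/14.202 = 0.07041
[CO2*] = α₀ × DIC = 0.07041 × 0.773 = 0.05443 mmol/L
pCO2 = [CO2*]/KH = 5.443×10^-5 / 3.890×10^-2 = 1400 μatm

pCO2 = 1400 μatm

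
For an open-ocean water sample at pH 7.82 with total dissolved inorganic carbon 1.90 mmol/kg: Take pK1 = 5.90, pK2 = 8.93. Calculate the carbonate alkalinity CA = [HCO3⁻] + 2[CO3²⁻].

CA = [HCO3⁻] + 2[CO3²⁻] = (α₁ + 2α₂)·DIC
At pH 7.82: [H⁺]/K1 = 10^-1.92 = 0.012023, K2/[H⁺] = 10^-1.11 = 0.077625
α₁ = 1/(1 + 0.012023 + 0.077625) = 1/1.0896 = 0.9177; α₂ = α₁·K2/[H⁺] = 0.07124
α₁ + 2α₂ = 1.0602
CA = 1.0602 × 1.90 = 2.01 mmol/kg

CA = 2.01 mmol/kg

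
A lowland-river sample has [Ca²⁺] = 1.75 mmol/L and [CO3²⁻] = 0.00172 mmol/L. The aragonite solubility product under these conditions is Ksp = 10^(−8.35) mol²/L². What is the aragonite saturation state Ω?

Ω = 0.674

Ksp = 10^(−8.35) = 4.467×10^-9
Ω = [Ca²⁺][CO3²⁻]/Ksp = (1.75×10^-3)(0.00172×10^-3) / 4.467×10^-9 = 0.674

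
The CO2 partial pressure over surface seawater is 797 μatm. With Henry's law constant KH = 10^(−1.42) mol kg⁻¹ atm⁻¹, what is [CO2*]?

[CO2*] = 30.3 μmol/kg

KH = 10^(−1.42) = 3.802×10^-2 mol kg⁻¹ atm⁻¹
[CO2*] = KH · pCO2 = 3.802×10^-2 × 797×10^-6 atm = 3.03×10^-5 mol/kg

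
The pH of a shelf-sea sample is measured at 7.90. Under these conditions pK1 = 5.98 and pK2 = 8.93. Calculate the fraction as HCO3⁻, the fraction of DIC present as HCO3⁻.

α₁ = 1 / (1 + [H⁺]/K1 + K2/[H⁺]) = 1 / (1 + 10^-1.92 + 10^-1.03)
   = 1 / (1 + 0.012023 + 0.093325) = 1/1.1053 = 0.9047

α₁ = 0.905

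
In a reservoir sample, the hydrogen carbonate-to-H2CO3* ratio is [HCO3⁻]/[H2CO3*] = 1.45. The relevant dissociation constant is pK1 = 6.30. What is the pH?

From K1 = [H⁺][HCO3⁻]/[H2CO3*]:  pH = pK1 + log₁₀([HCO3⁻]/[H2CO3*])
log₁₀(1.45) = +0.161
pH = 6.30 + (+0.161) = 6.46

pH = 6.46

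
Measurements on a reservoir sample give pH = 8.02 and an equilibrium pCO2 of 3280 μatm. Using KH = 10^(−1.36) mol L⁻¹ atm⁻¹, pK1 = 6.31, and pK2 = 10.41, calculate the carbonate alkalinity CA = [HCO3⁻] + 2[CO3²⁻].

CA = 7.40 mmol/L

[CO2*] = KH · pCO2 = 10^(−1.36) × 3280×10^-6 = 1.432×10^-4 mol/L
α₀ = 1/(1 + K1/[H⁺] + K1K2/[H⁺]²) = 1/(1 + 10^+1.71 + 10^-0.68) = 0.01905
DIC = [CO2*]/α₀ = 1.432×10^-4 / 0.01905 = 7.516 mmol/L
CA = (α₁ + 2α₂)·DIC = (0.9770 + 2×0.003980) × 7.516 = 7.40 mmol/L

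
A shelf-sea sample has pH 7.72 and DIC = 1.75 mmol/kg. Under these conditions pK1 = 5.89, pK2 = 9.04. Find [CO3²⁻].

α₂ = 1 / (1 + [H⁺]/K2 + [H⁺]²/(K1K2)) = 1 / (1 + 10^+1.32 + 10^-0.51)
   = 1 / (1 + 20.893 + 0.30903) = 1/22.202 = 0.04504
[CO3²⁻] = α₂ × DIC = 0.04504 × 1.75 = 0.0788 mmol/kg

[CO3²⁻] = 0.0788 mmol/kg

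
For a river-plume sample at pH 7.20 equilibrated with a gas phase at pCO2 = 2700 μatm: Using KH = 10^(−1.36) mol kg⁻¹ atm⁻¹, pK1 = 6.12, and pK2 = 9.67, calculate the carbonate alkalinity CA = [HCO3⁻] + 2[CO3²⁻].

CA = 1.43 mmol/kg

[CO2*] = KH · pCO2 = 10^(−1.36) × 2700×10^-6 = 1.179×10^-4 mol/kg
α₀ = 1/(1 + K1/[H⁺] + K1K2/[H⁺]²) = 1/(1 + 10^+1.08 + 10^-1.39) = 0.07655
DIC = [CO2*]/α₀ = 1.179×10^-4 / 0.07655 = 1.540 mmol/kg
CA = (α₁ + 2α₂)·DIC = (0.9203 + 2×0.003118) × 1.540 = 1.43 mmol/kg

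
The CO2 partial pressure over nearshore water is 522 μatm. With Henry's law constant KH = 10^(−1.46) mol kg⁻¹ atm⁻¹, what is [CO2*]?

[CO2*] = 18.1 μmol/kg

KH = 10^(−1.46) = 3.467×10^-2 mol kg⁻¹ atm⁻¹
[CO2*] = KH · pCO2 = 3.467×10^-2 × 522×10^-6 atm = 1.81×10^-5 mol/kg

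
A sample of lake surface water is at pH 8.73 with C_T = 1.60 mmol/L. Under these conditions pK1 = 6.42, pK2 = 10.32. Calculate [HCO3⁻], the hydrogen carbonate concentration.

[HCO3⁻] = 1.55 mmol/L

α₁ = 1 / (1 + [H⁺]/K1 + K2/[H⁺]) = 1 / (1 + 10^-2.31 + 10^-1.59)
   = 1 / (1 + 0.0048978 + 0.025704) = 1/1.0306 = 0.9703
[HCO3⁻] = α₁ × DIC = 0.9703 × 1.60 = 1.55 mmol/L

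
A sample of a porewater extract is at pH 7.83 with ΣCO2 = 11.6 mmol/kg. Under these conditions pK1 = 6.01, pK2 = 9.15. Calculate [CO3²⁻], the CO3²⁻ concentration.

[CO3²⁻] = 0.522 mmol/kg

α₂ = 1 / (1 + [H⁺]/K2 + [H⁺]²/(K1K2)) = 1 / (1 + 10^+1.32 + 10^-0.50)
   = 1 / (1 + 20.893 + 0.31623) = 1/22.209 = 0.04503
[CO3²⁻] = α₂ × DIC = 0.04503 × 11.6 = 0.522 mmol/kg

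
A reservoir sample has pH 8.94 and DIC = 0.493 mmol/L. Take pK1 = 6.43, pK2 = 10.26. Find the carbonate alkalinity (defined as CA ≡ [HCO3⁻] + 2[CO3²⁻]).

CA = [HCO3⁻] + 2[CO3²⁻] = (α₁ + 2α₂)·DIC
At pH 8.94: [H⁺]/K1 = 10^-2.51 = 0.0030903, K2/[H⁺] = 10^-1.32 = 0.047863
α₁ = 1/(1 + 0.0030903 + 0.047863) = 1/1.0510 = 0.9515; α₂ = α₁·K2/[H⁺] = 0.04554
α₁ + 2α₂ = 1.0426
CA = 1.0426 × 0.493 = 0.514 mmol/L

CA = 0.514 mmol/L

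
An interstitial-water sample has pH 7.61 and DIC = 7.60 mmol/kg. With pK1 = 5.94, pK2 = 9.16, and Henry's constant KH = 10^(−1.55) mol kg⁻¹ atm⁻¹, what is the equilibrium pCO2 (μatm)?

pCO2 = 5490 μatm

α₀ = 1 / (1 + K1/[H⁺] + K1K2/[H⁺]²) = 1 / (1 + 10^+1.67 + 10^+0.12)
   = 1 / (1 + 46.774 + 1.3183) = 1/49.092 = 0.02037
[CO2*] = α₀ × DIC = 0.02037 × 7.60 = 0.1548 mmol/kg
pCO2 = [CO2*]/KH = 1.548×10^-4 / 2.818×10^-2 = 5490 μatm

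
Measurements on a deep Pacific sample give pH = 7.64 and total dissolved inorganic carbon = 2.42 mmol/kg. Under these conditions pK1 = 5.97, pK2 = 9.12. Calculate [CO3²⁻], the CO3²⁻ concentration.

α₂ = 1 / (1 + [H⁺]/K2 + [H⁺]²/(K1K2)) = 1 / (1 + 10^+1.48 + 10^-0.19)
   = 1 / (1 + 30.200 + 0.64565) = 1/31.845 = 0.03140
[CO3²⁻] = α₂ × DIC = 0.03140 × 2.42 = 0.0760 mmol/kg

[CO3²⁻] = 0.0760 mmol/kg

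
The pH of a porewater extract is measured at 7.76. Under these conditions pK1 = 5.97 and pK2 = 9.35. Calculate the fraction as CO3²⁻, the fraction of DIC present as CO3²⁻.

α₂ = 1 / (1 + [H⁺]/K2 + [H⁺]²/(K1K2)) = 1 / (1 + 10^+1.59 + 10^-0.20)
   = 1 / (1 + 38.905 + 0.63096) = 1/40.535 = 0.02467

α₂ = 0.0247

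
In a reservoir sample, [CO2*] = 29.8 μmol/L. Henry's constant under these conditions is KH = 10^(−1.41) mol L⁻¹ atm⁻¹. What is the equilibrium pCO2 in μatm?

KH = 10^(−1.41) = 3.890×10^-2 mol L⁻¹ atm⁻¹
pCO2 = [CO2*]/KH = 29.8×10^-6 / 3.890×10^-2 = 7.66×10^-4 atm = 766 μatm

pCO2 = 766 μatm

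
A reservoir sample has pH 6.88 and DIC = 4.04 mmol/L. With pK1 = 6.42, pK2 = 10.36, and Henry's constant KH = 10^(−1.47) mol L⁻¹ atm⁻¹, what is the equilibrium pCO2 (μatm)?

α₀ = 1 / (1 + K1/[H⁺] + K1K2/[H⁺]²) = 1 / (1 + 10^+0.46 + 10^-3.02)
   = 1 / (1 + 2.8840 + 0.00095499) = 1/3.8850 = 0.2574
[CO2*] = α₀ × DIC = 0.2574 × 4.04 = 1.040 mmol/L
pCO2 = [CO2*]/KH = 1.040×10^-3 / 3.388×10^-2 = 3.07×10^4 μatm

pCO2 = 3.07×10^4 μatm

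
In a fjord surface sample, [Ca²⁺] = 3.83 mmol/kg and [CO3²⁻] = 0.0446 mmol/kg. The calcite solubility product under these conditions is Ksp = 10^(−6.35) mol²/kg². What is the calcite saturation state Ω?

Ksp = 10^(−6.35) = 4.467×10^-7
Ω = [Ca²⁺][CO3²⁻]/Ksp = (3.83×10^-3)(0.0446×10^-3) / 4.467×10^-7 = 0.382

Ω = 0.382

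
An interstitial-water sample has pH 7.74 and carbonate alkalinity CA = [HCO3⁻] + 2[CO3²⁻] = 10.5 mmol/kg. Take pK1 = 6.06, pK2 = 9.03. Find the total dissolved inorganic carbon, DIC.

CA = [HCO3⁻] + 2[CO3²⁻] = (α₁ + 2α₂)·DIC
At pH 7.74: [H⁺]/K1 = 10^-1.68 = 0.020893, K2/[H⁺] = 10^-1.29 = 0.051286
α₁ = 1/(1 + 0.020893 + 0.051286) = 1/1.0722 = 0.9327; α₂ = α₁·K2/[H⁺] = 0.04783
α₁ + 2α₂ = 1.0283
DIC = CA / (α₁ + 2α₂) = 10.5 / 1.0283 = 10.2 mmol/kg

DIC = 10.2 mmol/kg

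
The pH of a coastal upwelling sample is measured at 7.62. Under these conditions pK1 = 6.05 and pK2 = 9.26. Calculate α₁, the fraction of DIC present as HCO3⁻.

α₁ = 1 / (1 + [H⁺]/K1 + K2/[H⁺]) = 1 / (1 + 10^-1.57 + 10^-1.64)
   = 1 / (1 + 0.026915 + 0.022909) = 1/1.0498 = 0.9525

α₁ = 0.953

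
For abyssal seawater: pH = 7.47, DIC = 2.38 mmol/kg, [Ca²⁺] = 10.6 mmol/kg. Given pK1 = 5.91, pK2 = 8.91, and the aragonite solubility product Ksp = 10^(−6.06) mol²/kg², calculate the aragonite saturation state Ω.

α₂ = 1 / (1 + [H⁺]/K2 + [H⁺]²/(K1K2)) = 1 / (1 + 10^+1.44 + 10^-0.12)
   = 1 / (1 + 27.542 + 0.75858) = 1/29.301 = 0.03413
[CO3²⁻] = α₂ × DIC = 0.03413 × 2.38 = 0.08123 mmol/kg
Ksp = 10^(−6.06) = 8.710×10^-7
Ω = [Ca²⁺][CO3²⁻]/Ksp = (10.6×10^-3)(8.123×10^-5) / 8.710×10^-7 = 0.989

Ω = 0.989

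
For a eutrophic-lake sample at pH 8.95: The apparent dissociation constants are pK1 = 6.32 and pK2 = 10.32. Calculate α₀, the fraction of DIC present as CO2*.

α₀ = 1 / (1 + K1/[H⁺] + K1K2/[H⁺]²) = 1 / (1 + 10^+2.63 + 10^+1.26)
   = 1 / (1 + 426.58 + 18.197) = 1/445.78 = 0.002243

α₀ = 0.00224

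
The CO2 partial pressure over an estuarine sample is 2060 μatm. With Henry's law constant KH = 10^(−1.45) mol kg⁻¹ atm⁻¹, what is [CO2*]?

[CO2*] = 73.1 μmol/kg

KH = 10^(−1.45) = 3.548×10^-2 mol kg⁻¹ atm⁻¹
[CO2*] = KH · pCO2 = 3.548×10^-2 × 2060×10^-6 atm = 7.31×10^-5 mol/kg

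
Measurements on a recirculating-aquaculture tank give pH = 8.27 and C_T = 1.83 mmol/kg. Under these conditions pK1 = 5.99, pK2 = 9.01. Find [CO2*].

α₀ = 1 / (1 + K1/[H⁺] + K1K2/[H⁺]²) = 1 / (1 + 10^+2.28 + 10^+1.54)
   = 1 / (1 + 190.55 + 34.674) = 1/226.22 = 0.004420
[CO2*] = α₀ × DIC = 0.004420 × 1.83 = 0.00809 mmol/kg = 8.09 μmol/kg

[CO2*] = 8.09 μmol/kg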